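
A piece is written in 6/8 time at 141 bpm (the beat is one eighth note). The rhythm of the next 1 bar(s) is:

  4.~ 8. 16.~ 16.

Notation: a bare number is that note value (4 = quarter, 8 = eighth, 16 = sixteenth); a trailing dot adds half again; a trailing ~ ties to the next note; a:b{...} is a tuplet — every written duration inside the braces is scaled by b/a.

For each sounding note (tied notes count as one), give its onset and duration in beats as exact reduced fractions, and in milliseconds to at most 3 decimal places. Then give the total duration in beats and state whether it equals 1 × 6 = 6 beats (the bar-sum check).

1) 0.0ms=0b +1914.894ms=9/2b
2) 1914.894ms=9/2b +638.298ms=3/2b
Σ=6b of 6 (141bpm 6/8) — PASS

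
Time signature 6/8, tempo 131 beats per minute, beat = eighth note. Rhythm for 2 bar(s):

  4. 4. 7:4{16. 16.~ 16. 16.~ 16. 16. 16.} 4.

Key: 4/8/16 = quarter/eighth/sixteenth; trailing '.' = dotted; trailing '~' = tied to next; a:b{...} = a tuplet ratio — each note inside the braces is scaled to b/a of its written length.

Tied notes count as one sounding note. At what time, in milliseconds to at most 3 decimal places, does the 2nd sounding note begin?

note 2 onset = 3b = 1374.046ms

1. 0.0ms @ 0 + 1374.046ms (3)
2. 1374.046ms @ 3 + 1374.046ms (3)
3. 2748.092ms @ 6 + 196.292ms (3/7)
4. 2944.384ms @ 45/7 + 392.585ms (6/7)
5. 3336.968ms @ 51/7 + 392.585ms (6/7)
6. 3729.553ms @ 57/7 + 196.292ms (3/7)
7. 3925.845ms @ 60/7 + 196.292ms (3/7)
8. 4122.137ms @ 9 + 1374.046ms (3)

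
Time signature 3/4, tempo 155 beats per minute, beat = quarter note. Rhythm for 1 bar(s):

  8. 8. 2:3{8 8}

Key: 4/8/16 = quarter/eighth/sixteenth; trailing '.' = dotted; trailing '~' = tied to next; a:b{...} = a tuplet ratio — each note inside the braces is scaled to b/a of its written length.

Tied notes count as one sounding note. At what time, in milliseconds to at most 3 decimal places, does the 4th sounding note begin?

1. 0.0ms @ 0 + 290.323ms (3/4)
2. 290.323ms @ 3/4 + 290.323ms (3/4)
3. 580.645ms @ 3/2 + 290.323ms (3/4)
4. 870.968ms @ 9/4 + 290.323ms (3/4)

note 4 onset = 9/4b = 870.968ms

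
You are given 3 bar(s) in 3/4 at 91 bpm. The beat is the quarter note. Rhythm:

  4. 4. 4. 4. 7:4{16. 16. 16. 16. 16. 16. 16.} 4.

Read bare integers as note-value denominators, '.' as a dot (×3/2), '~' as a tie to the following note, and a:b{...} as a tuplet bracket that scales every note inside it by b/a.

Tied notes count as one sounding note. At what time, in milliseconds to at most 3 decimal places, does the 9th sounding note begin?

note 9 onset = 48/7b = 4521.193ms

1. 0.0ms @ 0 + 989.011ms (3/2)
2. 989.011ms @ 3/2 + 989.011ms (3/2)
3. 1978.022ms @ 3 + 989.011ms (3/2)
4. 2967.033ms @ 9/2 + 989.011ms (3/2)
5. 3956.044ms @ 6 + 141.287ms (3/14)
6. 4097.331ms @ 87/14 + 141.287ms (3/14)
7. 4238.619ms @ 45/7 + 141.287ms (3/14)
8. 4379.906ms @ 93/14 + 141.287ms (3/14)
9. 4521.193ms @ 48/7 + 141.287ms (3/14)
10. 4662.48ms @ 99/14 + 141.287ms (3/14)
11. 4803.768ms @ 51/7 + 141.287ms (3/14)
12. 4945.055ms @ 15/2 + 989.011ms (3/2)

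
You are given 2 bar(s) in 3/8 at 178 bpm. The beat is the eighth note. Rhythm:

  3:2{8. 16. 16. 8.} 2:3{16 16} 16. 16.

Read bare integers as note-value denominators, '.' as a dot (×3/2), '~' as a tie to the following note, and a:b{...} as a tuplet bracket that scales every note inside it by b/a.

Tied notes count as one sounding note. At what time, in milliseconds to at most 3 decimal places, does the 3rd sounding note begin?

note 3 onset = 3/2b = 505.618ms

1. 0.0ms @ 0 + 337.079ms (1)
2. 337.079ms @ 1 + 168.539ms (1/2)
3. 505.618ms @ 3/2 + 168.539ms (1/2)
4. 674.157ms @ 2 + 337.079ms (1)
5. 1011.236ms @ 3 + 252.809ms (3/4)
6. 1264.045ms @ 15/4 + 252.809ms (3/4)
7. 1516.854ms @ 9/2 + 252.809ms (3/4)
8. 1769.663ms @ 21/4 + 252.809ms (3/4)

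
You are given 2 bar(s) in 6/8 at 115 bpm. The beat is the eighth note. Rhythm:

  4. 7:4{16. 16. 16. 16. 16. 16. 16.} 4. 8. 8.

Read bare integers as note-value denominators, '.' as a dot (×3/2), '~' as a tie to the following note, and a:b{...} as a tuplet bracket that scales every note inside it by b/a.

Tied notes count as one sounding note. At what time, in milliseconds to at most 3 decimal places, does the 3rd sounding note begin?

1. 0.0ms @ 0 + 1565.217ms (3)
2. 1565.217ms @ 3 + 223.602ms (3/7)
3. 1788.82ms @ 24/7 + 223.602ms (3/7)
4. 2012.422ms @ 27/7 + 223.602ms (3/7)
5. 2236.025ms @ 30/7 + 223.602ms (3/7)
6. 2459.627ms @ 33/7 + 223.602ms (3/7)
7. 2683.23ms @ 36/7 + 223.602ms (3/7)
8. 2906.832ms @ 39/7 + 223.602ms (3/7)
9. 3130.435ms @ 6 + 1565.217ms (3)
10. 4695.652ms @ 9 + 782.609ms (3/2)
11. 5478.261ms @ 21/2 + 782.609ms (3/2)

note 3 onset = 24/7b = 1788.82ms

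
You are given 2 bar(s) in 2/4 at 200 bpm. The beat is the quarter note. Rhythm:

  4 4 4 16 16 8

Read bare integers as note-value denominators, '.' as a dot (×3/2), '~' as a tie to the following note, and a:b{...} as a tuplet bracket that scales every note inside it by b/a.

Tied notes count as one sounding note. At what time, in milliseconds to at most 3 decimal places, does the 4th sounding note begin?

note 4 onset = 3b = 900.0ms

1. 0.0ms @ 0 + 300.0ms (1)
2. 300.0ms @ 1 + 300.0ms (1)
3. 600.0ms @ 2 + 300.0ms (1)
4. 900.0ms @ 3 + 75.0ms (1/4)
5. 975.0ms @ 13/4 + 75.0ms (1/4)
6. 1050.0ms @ 7/2 + 150.0ms (1/2)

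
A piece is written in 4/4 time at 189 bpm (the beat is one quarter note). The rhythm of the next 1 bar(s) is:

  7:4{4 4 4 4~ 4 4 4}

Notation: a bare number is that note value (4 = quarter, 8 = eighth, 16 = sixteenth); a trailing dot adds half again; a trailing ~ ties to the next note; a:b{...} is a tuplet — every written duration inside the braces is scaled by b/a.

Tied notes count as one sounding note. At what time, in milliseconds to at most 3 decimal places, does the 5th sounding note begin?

note 5 onset = 20/7b = 907.029ms

1. 0.0ms @ 0 + 181.406ms (4/7)
2. 181.406ms @ 4/7 + 181.406ms (4/7)
3. 362.812ms @ 8/7 + 181.406ms (4/7)
4. 544.218ms @ 12/7 + 362.812ms (8/7)
5. 907.029ms @ 20/7 + 181.406ms (4/7)
6. 1088.435ms @ 24/7 + 181.406ms (4/7)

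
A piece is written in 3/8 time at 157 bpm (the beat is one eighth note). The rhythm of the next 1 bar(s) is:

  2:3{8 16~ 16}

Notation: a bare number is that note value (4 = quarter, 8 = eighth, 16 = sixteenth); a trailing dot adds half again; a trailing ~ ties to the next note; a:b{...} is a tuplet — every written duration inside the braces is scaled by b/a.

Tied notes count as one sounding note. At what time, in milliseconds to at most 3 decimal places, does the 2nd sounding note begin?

1. 0.0ms @ 0 + 573.248ms (3/2)
2. 573.248ms @ 3/2 + 573.248ms (3/2)

note 2 onset = 3/2b = 573.248ms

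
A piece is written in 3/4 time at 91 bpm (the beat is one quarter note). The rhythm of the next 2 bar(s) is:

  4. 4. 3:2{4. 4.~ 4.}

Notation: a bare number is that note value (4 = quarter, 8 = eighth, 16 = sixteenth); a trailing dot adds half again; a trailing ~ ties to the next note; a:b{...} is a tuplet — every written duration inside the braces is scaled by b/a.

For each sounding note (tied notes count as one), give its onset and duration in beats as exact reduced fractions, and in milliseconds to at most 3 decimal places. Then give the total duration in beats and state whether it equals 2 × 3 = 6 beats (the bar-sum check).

1) 0.0ms=0b +989.011ms=3/2b
2) 989.011ms=3/2b +989.011ms=3/2b
3) 1978.022ms=3b +659.341ms=1b
4) 2637.363ms=4b +1318.681ms=2b
Σ=6b of 6 (91bpm 3/4) — PASS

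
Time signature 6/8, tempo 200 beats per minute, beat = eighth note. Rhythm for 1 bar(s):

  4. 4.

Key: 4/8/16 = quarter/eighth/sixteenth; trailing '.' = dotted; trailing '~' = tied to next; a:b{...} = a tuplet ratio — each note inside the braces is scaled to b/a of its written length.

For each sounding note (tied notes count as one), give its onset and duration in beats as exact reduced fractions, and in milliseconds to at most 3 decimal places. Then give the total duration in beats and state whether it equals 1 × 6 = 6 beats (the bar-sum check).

1) 0.0ms=0b +900.0ms=3b
2) 900.0ms=3b +900.0ms=3b
Σ=6b of 6 (200bpm 6/8) — PASS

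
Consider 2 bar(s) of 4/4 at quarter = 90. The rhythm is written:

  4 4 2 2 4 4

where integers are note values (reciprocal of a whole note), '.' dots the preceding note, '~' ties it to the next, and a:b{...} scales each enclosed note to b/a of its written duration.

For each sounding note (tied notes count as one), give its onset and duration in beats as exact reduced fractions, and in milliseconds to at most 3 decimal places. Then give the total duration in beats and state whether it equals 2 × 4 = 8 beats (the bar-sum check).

1) 0.0ms=0b +666.667ms=1b
2) 666.667ms=1b +666.667ms=1b
3) 1333.333ms=2b +1333.333ms=2b
4) 2666.667ms=4b +1333.333ms=2b
5) 4000.0ms=6b +666.667ms=1b
6) 4666.667ms=7b +666.667ms=1b
Σ=8b of 8 (90bpm 4/4) — PASS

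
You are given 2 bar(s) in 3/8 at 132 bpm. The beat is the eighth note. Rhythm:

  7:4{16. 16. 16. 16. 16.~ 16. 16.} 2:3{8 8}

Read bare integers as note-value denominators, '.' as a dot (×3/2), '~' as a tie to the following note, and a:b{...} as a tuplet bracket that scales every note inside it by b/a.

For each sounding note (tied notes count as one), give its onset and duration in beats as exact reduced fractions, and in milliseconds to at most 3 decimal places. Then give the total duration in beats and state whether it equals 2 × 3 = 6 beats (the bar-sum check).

1) 0.0ms=0b +194.805ms=3/7b
2) 194.805ms=3/7b +194.805ms=3/7b
3) 389.61ms=6/7b +194.805ms=3/7b
4) 584.416ms=9/7b +194.805ms=3/7b
5) 779.221ms=12/7b +389.61ms=6/7b
6) 1168.831ms=18/7b +194.805ms=3/7b
7) 1363.636ms=3b +681.818ms=3/2b
8) 2045.455ms=9/2b +681.818ms=3/2b
Σ=6b of 6 (132bpm 3/8) — PASS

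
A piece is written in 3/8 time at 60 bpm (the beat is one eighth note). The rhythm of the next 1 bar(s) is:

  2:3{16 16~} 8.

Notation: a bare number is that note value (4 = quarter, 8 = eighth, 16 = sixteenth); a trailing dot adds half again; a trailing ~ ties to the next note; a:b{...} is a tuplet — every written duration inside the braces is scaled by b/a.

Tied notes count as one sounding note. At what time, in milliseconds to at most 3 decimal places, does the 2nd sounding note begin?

note 2 onset = 3/4b = 750.0ms

1. 0.0ms @ 0 + 750.0ms (3/4)
2. 750.0ms @ 3/4 + 2250.0ms (9/4)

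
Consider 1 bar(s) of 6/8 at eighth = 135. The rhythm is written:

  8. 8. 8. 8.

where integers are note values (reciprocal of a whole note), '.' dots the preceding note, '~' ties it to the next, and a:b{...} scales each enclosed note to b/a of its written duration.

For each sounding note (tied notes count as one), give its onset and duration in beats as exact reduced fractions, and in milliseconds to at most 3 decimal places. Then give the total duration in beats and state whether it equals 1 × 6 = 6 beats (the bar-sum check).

1) 0.0ms=0b +666.667ms=3/2b
2) 666.667ms=3/2b +666.667ms=3/2b
3) 1333.333ms=3b +666.667ms=3/2b
4) 2000.0ms=9/2b +666.667ms=3/2b
Σ=6b of 6 (135bpm 6/8) — PASS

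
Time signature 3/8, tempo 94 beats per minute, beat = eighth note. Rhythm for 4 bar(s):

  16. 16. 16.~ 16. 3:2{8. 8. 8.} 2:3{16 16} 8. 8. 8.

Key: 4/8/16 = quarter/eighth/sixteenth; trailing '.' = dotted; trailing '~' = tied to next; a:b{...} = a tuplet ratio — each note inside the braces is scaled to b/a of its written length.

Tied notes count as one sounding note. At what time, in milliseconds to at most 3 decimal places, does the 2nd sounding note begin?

1. 0.0ms @ 0 + 478.723ms (3/4)
2. 478.723ms @ 3/4 + 478.723ms (3/4)
3. 957.447ms @ 3/2 + 957.447ms (3/2)
4. 1914.894ms @ 3 + 638.298ms (1)
5. 2553.191ms @ 4 + 638.298ms (1)
6. 3191.489ms @ 5 + 638.298ms (1)
7. 3829.787ms @ 6 + 478.723ms (3/4)
8. 4308.511ms @ 27/4 + 478.723ms (3/4)
9. 4787.234ms @ 15/2 + 957.447ms (3/2)
10. 5744.681ms @ 9 + 957.447ms (3/2)
11. 6702.128ms @ 21/2 + 957.447ms (3/2)

note 2 onset = 3/4b = 478.723ms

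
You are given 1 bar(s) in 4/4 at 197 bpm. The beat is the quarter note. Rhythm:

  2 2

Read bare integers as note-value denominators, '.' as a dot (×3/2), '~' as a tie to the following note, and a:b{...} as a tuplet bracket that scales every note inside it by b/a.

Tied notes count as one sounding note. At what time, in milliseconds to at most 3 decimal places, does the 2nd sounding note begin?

1. 0.0ms @ 0 + 609.137ms (2)
2. 609.137ms @ 2 + 609.137ms (2)

note 2 onset = 2b = 609.137ms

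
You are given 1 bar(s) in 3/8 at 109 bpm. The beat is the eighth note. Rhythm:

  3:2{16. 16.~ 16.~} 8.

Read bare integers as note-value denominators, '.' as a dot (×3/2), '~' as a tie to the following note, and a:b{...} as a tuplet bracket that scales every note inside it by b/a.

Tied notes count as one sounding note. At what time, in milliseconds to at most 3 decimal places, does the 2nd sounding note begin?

1. 0.0ms @ 0 + 275.229ms (1/2)
2. 275.229ms @ 1/2 + 1376.147ms (5/2)

note 2 onset = 1/2b = 275.229ms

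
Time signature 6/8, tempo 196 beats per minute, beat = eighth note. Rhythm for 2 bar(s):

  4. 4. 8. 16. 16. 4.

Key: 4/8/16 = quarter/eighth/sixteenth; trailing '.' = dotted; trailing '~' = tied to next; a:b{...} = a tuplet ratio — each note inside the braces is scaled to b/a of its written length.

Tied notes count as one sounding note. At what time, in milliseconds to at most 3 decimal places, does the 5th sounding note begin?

1. 0.0ms @ 0 + 918.367ms (3)
2. 918.367ms @ 3 + 918.367ms (3)
3. 1836.735ms @ 6 + 459.184ms (3/2)
4. 2295.918ms @ 15/2 + 229.592ms (3/4)
5. 2525.51ms @ 33/4 + 229.592ms (3/4)
6. 2755.102ms @ 9 + 918.367ms (3)

note 5 onset = 33/4b = 2525.51ms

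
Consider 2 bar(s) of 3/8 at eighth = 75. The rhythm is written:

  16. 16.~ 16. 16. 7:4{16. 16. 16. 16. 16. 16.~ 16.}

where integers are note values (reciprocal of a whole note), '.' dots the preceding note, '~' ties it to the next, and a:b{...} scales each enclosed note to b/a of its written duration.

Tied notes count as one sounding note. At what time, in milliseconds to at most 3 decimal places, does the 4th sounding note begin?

note 4 onset = 3b = 2400.0ms

1. 0.0ms @ 0 + 600.0ms (3/4)
2. 600.0ms @ 3/4 + 1200.0ms (3/2)
3. 1800.0ms @ 9/4 + 600.0ms (3/4)
4. 2400.0ms @ 3 + 342.857ms (3/7)
5. 2742.857ms @ 24/7 + 342.857ms (3/7)
6. 3085.714ms @ 27/7 + 342.857ms (3/7)
7. 3428.571ms @ 30/7 + 342.857ms (3/7)
8. 3771.429ms @ 33/7 + 342.857ms (3/7)
9. 4114.286ms @ 36/7 + 685.714ms (6/7)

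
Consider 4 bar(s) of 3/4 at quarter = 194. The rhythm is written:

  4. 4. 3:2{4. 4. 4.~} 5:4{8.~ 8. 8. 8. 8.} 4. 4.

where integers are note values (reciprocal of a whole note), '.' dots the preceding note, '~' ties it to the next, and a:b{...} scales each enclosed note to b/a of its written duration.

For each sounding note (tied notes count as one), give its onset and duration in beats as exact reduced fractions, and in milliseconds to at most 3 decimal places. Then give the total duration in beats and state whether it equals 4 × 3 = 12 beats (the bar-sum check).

1) 0.0ms=0b +463.918ms=3/2b
2) 463.918ms=3/2b +463.918ms=3/2b
3) 927.835ms=3b +309.278ms=1b
4) 1237.113ms=4b +309.278ms=1b
5) 1546.392ms=5b +680.412ms=11/5b
6) 2226.804ms=36/5b +185.567ms=3/5b
7) 2412.371ms=39/5b +185.567ms=3/5b
8) 2597.938ms=42/5b +185.567ms=3/5b
9) 2783.505ms=9b +463.918ms=3/2b
10) 3247.423ms=21/2b +463.918ms=3/2b
Σ=12b of 12 (194bpm 3/4) — PASS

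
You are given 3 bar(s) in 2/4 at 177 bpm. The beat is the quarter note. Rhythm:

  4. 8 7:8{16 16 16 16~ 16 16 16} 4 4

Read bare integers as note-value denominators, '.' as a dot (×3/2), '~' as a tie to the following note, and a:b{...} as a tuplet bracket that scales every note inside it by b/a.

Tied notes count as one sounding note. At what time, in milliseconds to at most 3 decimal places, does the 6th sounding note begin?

1. 0.0ms @ 0 + 508.475ms (3/2)
2. 508.475ms @ 3/2 + 169.492ms (1/2)
3. 677.966ms @ 2 + 96.852ms (2/7)
4. 774.818ms @ 16/7 + 96.852ms (2/7)
5. 871.671ms @ 18/7 + 96.852ms (2/7)
6. 968.523ms @ 20/7 + 193.705ms (4/7)
7. 1162.228ms @ 24/7 + 96.852ms (2/7)
8. 1259.08ms @ 26/7 + 96.852ms (2/7)
9. 1355.932ms @ 4 + 338.983ms (1)
10. 1694.915ms @ 5 + 338.983ms (1)

note 6 onset = 20/7b = 968.523ms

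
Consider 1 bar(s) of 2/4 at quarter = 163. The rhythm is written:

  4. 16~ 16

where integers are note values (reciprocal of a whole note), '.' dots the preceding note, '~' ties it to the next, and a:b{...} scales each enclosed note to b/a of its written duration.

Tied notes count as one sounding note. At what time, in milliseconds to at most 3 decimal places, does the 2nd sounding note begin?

note 2 onset = 3/2b = 552.147ms

1. 0.0ms @ 0 + 552.147ms (3/2)
2. 552.147ms @ 3/2 + 184.049ms (1/2)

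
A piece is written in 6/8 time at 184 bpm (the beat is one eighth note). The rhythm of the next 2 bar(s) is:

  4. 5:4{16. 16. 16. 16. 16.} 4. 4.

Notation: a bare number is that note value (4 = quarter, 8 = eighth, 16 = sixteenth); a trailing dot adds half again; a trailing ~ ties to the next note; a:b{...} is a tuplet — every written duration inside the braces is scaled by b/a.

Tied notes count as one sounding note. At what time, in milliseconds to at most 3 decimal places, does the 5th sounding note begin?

note 5 onset = 24/5b = 1565.217ms

1. 0.0ms @ 0 + 978.261ms (3)
2. 978.261ms @ 3 + 195.652ms (3/5)
3. 1173.913ms @ 18/5 + 195.652ms (3/5)
4. 1369.565ms @ 21/5 + 195.652ms (3/5)
5. 1565.217ms @ 24/5 + 195.652ms (3/5)
6. 1760.87ms @ 27/5 + 195.652ms (3/5)
7. 1956.522ms @ 6 + 978.261ms (3)
8. 2934.783ms @ 9 + 978.261ms (3)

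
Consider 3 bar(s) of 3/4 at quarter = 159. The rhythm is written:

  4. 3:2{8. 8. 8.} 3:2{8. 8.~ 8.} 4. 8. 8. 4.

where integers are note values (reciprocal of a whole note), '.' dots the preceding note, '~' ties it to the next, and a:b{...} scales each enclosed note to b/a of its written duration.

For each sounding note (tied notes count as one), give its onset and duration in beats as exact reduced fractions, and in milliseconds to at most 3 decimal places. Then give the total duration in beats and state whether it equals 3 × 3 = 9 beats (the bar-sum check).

1) 0.0ms=0b +566.038ms=3/2b
2) 566.038ms=3/2b +188.679ms=1/2b
3) 754.717ms=2b +188.679ms=1/2b
4) 943.396ms=5/2b +188.679ms=1/2b
5) 1132.075ms=3b +188.679ms=1/2b
6) 1320.755ms=7/2b +377.358ms=1b
7) 1698.113ms=9/2b +566.038ms=3/2b
8) 2264.151ms=6b +283.019ms=3/4b
9) 2547.17ms=27/4b +283.019ms=3/4b
10) 2830.189ms=15/2b +566.038ms=3/2b
Σ=9b of 9 (159bpm 3/4) — PASS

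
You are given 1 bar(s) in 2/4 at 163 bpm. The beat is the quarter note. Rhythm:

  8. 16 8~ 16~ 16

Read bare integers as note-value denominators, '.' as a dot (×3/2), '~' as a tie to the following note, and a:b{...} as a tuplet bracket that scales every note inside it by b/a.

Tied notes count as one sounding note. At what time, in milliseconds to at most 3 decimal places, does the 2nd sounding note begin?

note 2 onset = 3/4b = 276.074ms

1. 0.0ms @ 0 + 276.074ms (3/4)
2. 276.074ms @ 3/4 + 92.025ms (1/4)
3. 368.098ms @ 1 + 368.098ms (1)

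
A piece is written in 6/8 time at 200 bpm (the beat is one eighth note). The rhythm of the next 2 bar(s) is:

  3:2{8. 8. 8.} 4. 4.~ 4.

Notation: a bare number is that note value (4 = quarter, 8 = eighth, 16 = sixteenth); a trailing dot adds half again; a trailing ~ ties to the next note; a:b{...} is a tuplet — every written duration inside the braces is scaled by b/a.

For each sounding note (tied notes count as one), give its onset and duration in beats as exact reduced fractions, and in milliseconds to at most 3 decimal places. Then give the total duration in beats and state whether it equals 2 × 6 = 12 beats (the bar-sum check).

1) 0.0ms=0b +300.0ms=1b
2) 300.0ms=1b +300.0ms=1b
3) 600.0ms=2b +300.0ms=1b
4) 900.0ms=3b +900.0ms=3b
5) 1800.0ms=6b +1800.0ms=6b
Σ=12b of 12 (200bpm 6/8) — PASS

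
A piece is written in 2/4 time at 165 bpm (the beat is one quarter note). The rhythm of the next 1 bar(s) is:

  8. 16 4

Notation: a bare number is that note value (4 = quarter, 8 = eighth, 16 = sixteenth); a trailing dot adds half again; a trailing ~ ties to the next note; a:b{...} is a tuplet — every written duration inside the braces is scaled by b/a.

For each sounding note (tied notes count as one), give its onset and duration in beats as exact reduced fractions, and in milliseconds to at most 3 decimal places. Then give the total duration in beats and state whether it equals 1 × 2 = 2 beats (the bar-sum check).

1) 0.0ms=0b +272.727ms=3/4b
2) 272.727ms=3/4b +90.909ms=1/4b
3) 363.636ms=1b +363.636ms=1b
Σ=2b of 2 (165bpm 2/4) — PASS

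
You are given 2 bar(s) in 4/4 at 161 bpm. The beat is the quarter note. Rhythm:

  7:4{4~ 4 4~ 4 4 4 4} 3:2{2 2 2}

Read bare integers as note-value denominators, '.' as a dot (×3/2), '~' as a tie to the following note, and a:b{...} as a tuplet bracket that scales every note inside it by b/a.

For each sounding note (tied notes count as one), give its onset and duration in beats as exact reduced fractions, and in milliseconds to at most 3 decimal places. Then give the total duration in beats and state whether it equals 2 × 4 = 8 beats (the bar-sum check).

1) 0.0ms=0b +425.909ms=8/7b
2) 425.909ms=8/7b +425.909ms=8/7b
3) 851.819ms=16/7b +212.955ms=4/7b
4) 1064.774ms=20/7b +212.955ms=4/7b
5) 1277.728ms=24/7b +212.955ms=4/7b
6) 1490.683ms=4b +496.894ms=4/3b
7) 1987.578ms=16/3b +496.894ms=4/3b
8) 2484.472ms=20/3b +496.894ms=4/3b
Σ=8b of 8 (161bpm 4/4) — PASS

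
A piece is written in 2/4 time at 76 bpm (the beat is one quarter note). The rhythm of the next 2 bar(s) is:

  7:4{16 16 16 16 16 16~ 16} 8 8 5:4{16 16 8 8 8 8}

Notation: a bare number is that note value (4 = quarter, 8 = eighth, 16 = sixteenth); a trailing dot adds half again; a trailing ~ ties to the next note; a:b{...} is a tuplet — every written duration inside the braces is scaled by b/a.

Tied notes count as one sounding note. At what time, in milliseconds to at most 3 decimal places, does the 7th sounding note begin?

1. 0.0ms @ 0 + 112.782ms (1/7)
2. 112.782ms @ 1/7 + 112.782ms (1/7)
3. 225.564ms @ 2/7 + 112.782ms (1/7)
4. 338.346ms @ 3/7 + 112.782ms (1/7)
5. 451.128ms @ 4/7 + 112.782ms (1/7)
6. 563.91ms @ 5/7 + 225.564ms (2/7)
7. 789.474ms @ 1 + 394.737ms (1/2)
8. 1184.211ms @ 3/2 + 394.737ms (1/2)
9. 1578.947ms @ 2 + 157.895ms (1/5)
10. 1736.842ms @ 11/5 + 157.895ms (1/5)
11. 1894.737ms @ 12/5 + 315.789ms (2/5)
12. 2210.526ms @ 14/5 + 315.789ms (2/5)
13. 2526.316ms @ 16/5 + 315.789ms (2/5)
14. 2842.105ms @ 18/5 + 315.789ms (2/5)

note 7 onset = 1b = 789.474ms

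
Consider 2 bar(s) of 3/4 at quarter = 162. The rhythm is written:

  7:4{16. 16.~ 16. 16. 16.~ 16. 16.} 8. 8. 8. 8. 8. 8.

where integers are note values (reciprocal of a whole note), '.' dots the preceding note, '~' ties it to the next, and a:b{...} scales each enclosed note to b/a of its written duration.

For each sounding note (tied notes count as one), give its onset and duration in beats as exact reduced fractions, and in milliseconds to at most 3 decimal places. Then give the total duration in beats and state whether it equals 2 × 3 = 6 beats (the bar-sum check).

1) 0.0ms=0b +79.365ms=3/14b
2) 79.365ms=3/14b +158.73ms=3/7b
3) 238.095ms=9/14b +79.365ms=3/14b
4) 317.46ms=6/7b +158.73ms=3/7b
5) 476.19ms=9/7b +79.365ms=3/14b
6) 555.556ms=3/2b +277.778ms=3/4b
7) 833.333ms=9/4b +277.778ms=3/4b
8) 1111.111ms=3b +277.778ms=3/4b
9) 1388.889ms=15/4b +277.778ms=3/4b
10) 1666.667ms=9/2b +277.778ms=3/4b
11) 1944.444ms=21/4b +277.778ms=3/4b
Σ=6b of 6 (162bpm 3/4) — PASS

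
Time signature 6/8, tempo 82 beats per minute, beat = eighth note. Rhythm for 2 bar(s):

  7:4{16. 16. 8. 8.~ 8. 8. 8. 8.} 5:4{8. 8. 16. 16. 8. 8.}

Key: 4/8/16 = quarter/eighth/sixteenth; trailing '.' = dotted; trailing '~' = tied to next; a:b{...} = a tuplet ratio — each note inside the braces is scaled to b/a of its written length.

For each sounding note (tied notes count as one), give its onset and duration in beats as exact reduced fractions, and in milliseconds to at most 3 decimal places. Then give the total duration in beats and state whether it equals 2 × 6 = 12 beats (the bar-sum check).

1) 0.0ms=0b +313.589ms=3/7b
2) 313.589ms=3/7b +313.589ms=3/7b
3) 627.178ms=6/7b +627.178ms=6/7b
4) 1254.355ms=12/7b +1254.355ms=12/7b
5) 2508.711ms=24/7b +627.178ms=6/7b
6) 3135.889ms=30/7b +627.178ms=6/7b
7) 3763.066ms=36/7b +627.178ms=6/7b
8) 4390.244ms=6b +878.049ms=6/5b
9) 5268.293ms=36/5b +878.049ms=6/5b
10) 6146.341ms=42/5b +439.024ms=3/5b
11) 6585.366ms=9b +439.024ms=3/5b
12) 7024.39ms=48/5b +878.049ms=6/5b
13) 7902.439ms=54/5b +878.049ms=6/5b
Σ=12b of 12 (82bpm 6/8) — PASS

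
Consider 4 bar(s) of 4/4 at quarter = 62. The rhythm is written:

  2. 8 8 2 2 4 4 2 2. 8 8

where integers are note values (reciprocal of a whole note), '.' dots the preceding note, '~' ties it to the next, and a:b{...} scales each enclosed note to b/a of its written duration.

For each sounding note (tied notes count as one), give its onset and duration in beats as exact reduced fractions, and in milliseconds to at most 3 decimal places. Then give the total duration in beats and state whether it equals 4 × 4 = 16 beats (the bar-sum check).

1) 0.0ms=0b +2903.226ms=3b
2) 2903.226ms=3b +483.871ms=1/2b
3) 3387.097ms=7/2b +483.871ms=1/2b
4) 3870.968ms=4b +1935.484ms=2b
5) 5806.452ms=6b +1935.484ms=2b
6) 7741.935ms=8b +967.742ms=1b
7) 8709.677ms=9b +967.742ms=1b
8) 9677.419ms=10b +1935.484ms=2b
9) 11612.903ms=12b +2903.226ms=3b
10) 14516.129ms=15b +483.871ms=1/2b
11) 15000.0ms=31/2b +483.871ms=1/2b
Σ=16b of 16 (62bpm 4/4) — PASS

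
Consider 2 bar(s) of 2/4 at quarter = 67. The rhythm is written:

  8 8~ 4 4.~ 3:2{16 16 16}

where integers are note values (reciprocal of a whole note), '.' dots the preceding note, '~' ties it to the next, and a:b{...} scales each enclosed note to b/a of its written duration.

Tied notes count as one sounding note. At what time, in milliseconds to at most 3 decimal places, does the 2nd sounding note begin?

note 2 onset = 1/2b = 447.761ms

1. 0.0ms @ 0 + 447.761ms (1/2)
2. 447.761ms @ 1/2 + 1343.284ms (3/2)
3. 1791.045ms @ 2 + 1492.537ms (5/3)
4. 3283.582ms @ 11/3 + 149.254ms (1/6)
5. 3432.836ms @ 23/6 + 149.254ms (1/6)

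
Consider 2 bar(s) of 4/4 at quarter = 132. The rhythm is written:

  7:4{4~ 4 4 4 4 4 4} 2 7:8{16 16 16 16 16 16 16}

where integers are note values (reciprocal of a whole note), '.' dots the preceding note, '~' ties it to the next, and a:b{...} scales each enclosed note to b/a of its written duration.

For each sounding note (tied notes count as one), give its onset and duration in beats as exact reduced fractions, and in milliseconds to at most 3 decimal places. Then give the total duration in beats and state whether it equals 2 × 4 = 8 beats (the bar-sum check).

1) 0.0ms=0b +519.481ms=8/7b
2) 519.481ms=8/7b +259.74ms=4/7b
3) 779.221ms=12/7b +259.74ms=4/7b
4) 1038.961ms=16/7b +259.74ms=4/7b
5) 1298.701ms=20/7b +259.74ms=4/7b
6) 1558.442ms=24/7b +259.74ms=4/7b
7) 1818.182ms=4b +909.091ms=2b
8) 2727.273ms=6b +129.87ms=2/7b
9) 2857.143ms=44/7b +129.87ms=2/7b
10) 2987.013ms=46/7b +129.87ms=2/7b
11) 3116.883ms=48/7b +129.87ms=2/7b
12) 3246.753ms=50/7b +129.87ms=2/7b
13) 3376.623ms=52/7b +129.87ms=2/7b
14) 3506.494ms=54/7b +129.87ms=2/7b
Σ=8b of 8 (132bpm 4/4) — PASS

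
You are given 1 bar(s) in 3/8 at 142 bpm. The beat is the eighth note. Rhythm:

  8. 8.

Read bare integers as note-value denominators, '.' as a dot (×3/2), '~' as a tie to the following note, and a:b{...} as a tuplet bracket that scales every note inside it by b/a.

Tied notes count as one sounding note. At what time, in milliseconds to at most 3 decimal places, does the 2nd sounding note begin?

1. 0.0ms @ 0 + 633.803ms (3/2)
2. 633.803ms @ 3/2 + 633.803ms (3/2)

note 2 onset = 3/2b = 633.803ms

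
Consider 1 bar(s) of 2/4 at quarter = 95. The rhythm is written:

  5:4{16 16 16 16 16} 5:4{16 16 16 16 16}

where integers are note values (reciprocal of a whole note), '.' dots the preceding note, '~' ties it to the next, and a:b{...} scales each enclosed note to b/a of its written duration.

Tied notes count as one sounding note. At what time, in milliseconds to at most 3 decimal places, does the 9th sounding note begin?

note 9 onset = 8/5b = 1010.526ms

1. 0.0ms @ 0 + 126.316ms (1/5)
2. 126.316ms @ 1/5 + 126.316ms (1/5)
3. 252.632ms @ 2/5 + 126.316ms (1/5)
4. 378.947ms @ 3/5 + 126.316ms (1/5)
5. 505.263ms @ 4/5 + 126.316ms (1/5)
6. 631.579ms @ 1 + 126.316ms (1/5)
7. 757.895ms @ 6/5 + 126.316ms (1/5)
8. 884.211ms @ 7/5 + 126.316ms (1/5)
9. 1010.526ms @ 8/5 + 126.316ms (1/5)
10. 1136.842ms @ 9/5 + 126.316ms (1/5)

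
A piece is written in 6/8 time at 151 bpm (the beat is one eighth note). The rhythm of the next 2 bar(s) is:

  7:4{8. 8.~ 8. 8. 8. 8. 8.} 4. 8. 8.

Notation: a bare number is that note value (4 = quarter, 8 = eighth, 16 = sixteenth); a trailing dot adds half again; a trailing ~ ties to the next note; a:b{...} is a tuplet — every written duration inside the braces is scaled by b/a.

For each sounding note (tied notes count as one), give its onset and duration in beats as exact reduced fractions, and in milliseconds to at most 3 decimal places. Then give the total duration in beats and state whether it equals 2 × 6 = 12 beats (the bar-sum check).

1) 0.0ms=0b +340.587ms=6/7b
2) 340.587ms=6/7b +681.173ms=12/7b
3) 1021.76ms=18/7b +340.587ms=6/7b
4) 1362.346ms=24/7b +340.587ms=6/7b
5) 1702.933ms=30/7b +340.587ms=6/7b
6) 2043.519ms=36/7b +340.587ms=6/7b
7) 2384.106ms=6b +1192.053ms=3b
8) 3576.159ms=9b +596.026ms=3/2b
9) 4172.185ms=21/2b +596.026ms=3/2b
Σ=12b of 12 (151bpm 6/8) — PASS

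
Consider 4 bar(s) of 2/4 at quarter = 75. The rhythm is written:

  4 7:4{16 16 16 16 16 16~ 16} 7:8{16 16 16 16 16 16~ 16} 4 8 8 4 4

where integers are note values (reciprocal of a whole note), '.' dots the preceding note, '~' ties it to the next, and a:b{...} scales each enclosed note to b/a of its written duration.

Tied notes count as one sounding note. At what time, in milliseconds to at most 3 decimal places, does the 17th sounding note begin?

1. 0.0ms @ 0 + 800.0ms (1)
2. 800.0ms @ 1 + 114.286ms (1/7)
3. 914.286ms @ 8/7 + 114.286ms (1/7)
4. 1028.571ms @ 9/7 + 114.286ms (1/7)
5. 1142.857ms @ 10/7 + 114.286ms (1/7)
6. 1257.143ms @ 11/7 + 114.286ms (1/7)
7. 1371.429ms @ 12/7 + 228.571ms (2/7)
8. 1600.0ms @ 2 + 228.571ms (2/7)
9. 1828.571ms @ 16/7 + 228.571ms (2/7)
10. 2057.143ms @ 18/7 + 228.571ms (2/7)
11. 2285.714ms @ 20/7 + 228.571ms (2/7)
12. 2514.286ms @ 22/7 + 228.571ms (2/7)
13. 2742.857ms @ 24/7 + 457.143ms (4/7)
14. 3200.0ms @ 4 + 800.0ms (1)
15. 4000.0ms @ 5 + 400.0ms (1/2)
16. 4400.0ms @ 11/2 + 400.0ms (1/2)
17. 4800.0ms @ 6 + 800.0ms (1)
18. 5600.0ms @ 7 + 800.0ms (1)

note 17 onset = 6b = 4800.0ms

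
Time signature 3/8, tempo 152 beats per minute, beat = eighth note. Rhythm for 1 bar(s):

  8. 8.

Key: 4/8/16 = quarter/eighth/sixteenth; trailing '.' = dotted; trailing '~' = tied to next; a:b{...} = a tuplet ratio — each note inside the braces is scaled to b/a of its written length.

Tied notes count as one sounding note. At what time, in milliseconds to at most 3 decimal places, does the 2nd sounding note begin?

note 2 onset = 3/2b = 592.105ms

1. 0.0ms @ 0 + 592.105ms (3/2)
2. 592.105ms @ 3/2 + 592.105ms (3/2)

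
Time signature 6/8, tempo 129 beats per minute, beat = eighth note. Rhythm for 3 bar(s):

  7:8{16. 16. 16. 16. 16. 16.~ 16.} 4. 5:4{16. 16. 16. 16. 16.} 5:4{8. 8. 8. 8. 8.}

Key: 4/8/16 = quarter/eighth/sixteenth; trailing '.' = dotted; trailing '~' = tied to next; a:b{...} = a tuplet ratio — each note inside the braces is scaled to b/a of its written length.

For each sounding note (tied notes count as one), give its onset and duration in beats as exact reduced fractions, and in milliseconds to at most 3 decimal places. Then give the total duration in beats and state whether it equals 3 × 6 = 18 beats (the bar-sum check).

1) 0.0ms=0b +398.671ms=6/7b
2) 398.671ms=6/7b +398.671ms=6/7b
3) 797.342ms=12/7b +398.671ms=6/7b
4) 1196.013ms=18/7b +398.671ms=6/7b
5) 1594.684ms=24/7b +398.671ms=6/7b
6) 1993.355ms=30/7b +797.342ms=12/7b
7) 2790.698ms=6b +1395.349ms=3b
8) 4186.047ms=9b +279.07ms=3/5b
9) 4465.116ms=48/5b +279.07ms=3/5b
10) 4744.186ms=51/5b +279.07ms=3/5b
11) 5023.256ms=54/5b +279.07ms=3/5b
12) 5302.326ms=57/5b +279.07ms=3/5b
13) 5581.395ms=12b +558.14ms=6/5b
14) 6139.535ms=66/5b +558.14ms=6/5b
15) 6697.674ms=72/5b +558.14ms=6/5b
16) 7255.814ms=78/5b +558.14ms=6/5b
17) 7813.953ms=84/5b +558.14ms=6/5b
Σ=18b of 18 (129bpm 6/8) — PASS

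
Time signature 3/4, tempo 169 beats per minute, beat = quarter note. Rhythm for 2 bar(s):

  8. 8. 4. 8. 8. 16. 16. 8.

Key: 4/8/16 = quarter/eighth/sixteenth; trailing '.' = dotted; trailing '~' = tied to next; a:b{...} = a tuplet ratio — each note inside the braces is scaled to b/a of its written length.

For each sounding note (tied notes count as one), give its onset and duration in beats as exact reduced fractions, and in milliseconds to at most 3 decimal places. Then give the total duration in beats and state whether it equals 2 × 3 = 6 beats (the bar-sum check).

1) 0.0ms=0b +266.272ms=3/4b
2) 266.272ms=3/4b +266.272ms=3/4b
3) 532.544ms=3/2b +532.544ms=3/2b
4) 1065.089ms=3b +266.272ms=3/4b
5) 1331.361ms=15/4b +266.272ms=3/4b
6) 1597.633ms=9/2b +133.136ms=3/8b
7) 1730.769ms=39/8b +133.136ms=3/8b
8) 1863.905ms=21/4b +266.272ms=3/4b
Σ=6b of 6 (169bpm 3/4) — PASS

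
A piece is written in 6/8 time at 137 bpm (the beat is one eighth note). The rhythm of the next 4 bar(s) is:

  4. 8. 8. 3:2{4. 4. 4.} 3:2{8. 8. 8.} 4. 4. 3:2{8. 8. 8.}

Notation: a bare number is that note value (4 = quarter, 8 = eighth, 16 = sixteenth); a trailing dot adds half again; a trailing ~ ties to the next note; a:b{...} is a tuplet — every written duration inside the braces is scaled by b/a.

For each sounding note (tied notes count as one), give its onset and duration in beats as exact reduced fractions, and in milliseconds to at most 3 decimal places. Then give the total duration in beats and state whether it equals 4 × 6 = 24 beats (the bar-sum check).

1) 0.0ms=0b +1313.869ms=3b
2) 1313.869ms=3b +656.934ms=3/2b
3) 1970.803ms=9/2b +656.934ms=3/2b
4) 2627.737ms=6b +875.912ms=2b
5) 3503.65ms=8b +875.912ms=2b
6) 4379.562ms=10b +875.912ms=2b
7) 5255.474ms=12b +437.956ms=1b
8) 5693.431ms=13b +437.956ms=1b
9) 6131.387ms=14b +437.956ms=1b
10) 6569.343ms=15b +1313.869ms=3b
11) 7883.212ms=18b +1313.869ms=3b
12) 9197.08ms=21b +437.956ms=1b
13) 9635.036ms=22b +437.956ms=1b
14) 10072.993ms=23b +437.956ms=1b
Σ=24b of 24 (137bpm 6/8) — PASS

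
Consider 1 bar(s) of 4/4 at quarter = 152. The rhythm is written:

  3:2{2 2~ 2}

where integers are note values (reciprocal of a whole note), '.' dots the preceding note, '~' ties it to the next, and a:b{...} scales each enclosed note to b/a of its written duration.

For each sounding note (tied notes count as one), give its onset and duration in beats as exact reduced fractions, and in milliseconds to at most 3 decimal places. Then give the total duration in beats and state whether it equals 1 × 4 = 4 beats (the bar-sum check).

1) 0.0ms=0b +526.316ms=4/3b
2) 526.316ms=4/3b +1052.632ms=8/3b
Σ=4b of 4 (152bpm 4/4) — PASS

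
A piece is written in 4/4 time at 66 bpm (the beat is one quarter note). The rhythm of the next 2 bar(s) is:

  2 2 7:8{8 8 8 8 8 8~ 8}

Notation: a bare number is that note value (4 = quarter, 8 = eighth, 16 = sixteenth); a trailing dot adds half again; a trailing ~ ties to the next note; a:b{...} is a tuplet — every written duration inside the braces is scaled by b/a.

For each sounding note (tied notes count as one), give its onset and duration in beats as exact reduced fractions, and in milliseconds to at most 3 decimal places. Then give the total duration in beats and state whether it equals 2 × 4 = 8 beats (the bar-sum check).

1) 0.0ms=0b +1818.182ms=2b
2) 1818.182ms=2b +1818.182ms=2b
3) 3636.364ms=4b +519.481ms=4/7b
4) 4155.844ms=32/7b +519.481ms=4/7b
5) 4675.325ms=36/7b +519.481ms=4/7b
6) 5194.805ms=40/7b +519.481ms=4/7b
7) 5714.286ms=44/7b +519.481ms=4/7b
8) 6233.766ms=48/7b +1038.961ms=8/7b
Σ=8b of 8 (66bpm 4/4) — PASS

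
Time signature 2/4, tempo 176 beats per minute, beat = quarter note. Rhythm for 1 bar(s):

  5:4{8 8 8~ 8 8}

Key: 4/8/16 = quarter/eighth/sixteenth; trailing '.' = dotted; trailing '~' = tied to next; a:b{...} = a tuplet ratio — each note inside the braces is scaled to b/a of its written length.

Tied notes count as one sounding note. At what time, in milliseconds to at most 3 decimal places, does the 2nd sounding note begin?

note 2 onset = 2/5b = 136.364ms

1. 0.0ms @ 0 + 136.364ms (2/5)
2. 136.364ms @ 2/5 + 136.364ms (2/5)
3. 272.727ms @ 4/5 + 272.727ms (4/5)
4. 545.455ms @ 8/5 + 136.364ms (2/5)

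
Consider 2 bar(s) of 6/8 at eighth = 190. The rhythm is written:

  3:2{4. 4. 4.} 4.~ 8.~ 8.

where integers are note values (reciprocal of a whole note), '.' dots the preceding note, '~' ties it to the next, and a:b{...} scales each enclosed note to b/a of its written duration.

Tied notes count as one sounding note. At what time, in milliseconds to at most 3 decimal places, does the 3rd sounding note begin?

1. 0.0ms @ 0 + 631.579ms (2)
2. 631.579ms @ 2 + 631.579ms (2)
3. 1263.158ms @ 4 + 631.579ms (2)
4. 1894.737ms @ 6 + 1894.737ms (6)

note 3 onset = 4b = 1263.158ms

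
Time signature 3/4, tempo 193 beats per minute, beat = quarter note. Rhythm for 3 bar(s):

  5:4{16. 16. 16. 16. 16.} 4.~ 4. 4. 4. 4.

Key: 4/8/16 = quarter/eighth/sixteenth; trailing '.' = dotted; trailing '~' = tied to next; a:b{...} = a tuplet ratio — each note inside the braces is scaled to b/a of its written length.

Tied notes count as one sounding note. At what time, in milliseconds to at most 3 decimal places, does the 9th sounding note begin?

note 9 onset = 15/2b = 2331.606ms

1. 0.0ms @ 0 + 93.264ms (3/10)
2. 93.264ms @ 3/10 + 93.264ms (3/10)
3. 186.528ms @ 3/5 + 93.264ms (3/10)
4. 279.793ms @ 9/10 + 93.264ms (3/10)
5. 373.057ms @ 6/5 + 93.264ms (3/10)
6. 466.321ms @ 3/2 + 932.642ms (3)
7. 1398.964ms @ 9/2 + 466.321ms (3/2)
8. 1865.285ms @ 6 + 466.321ms (3/2)
9. 2331.606ms @ 15/2 + 466.321ms (3/2)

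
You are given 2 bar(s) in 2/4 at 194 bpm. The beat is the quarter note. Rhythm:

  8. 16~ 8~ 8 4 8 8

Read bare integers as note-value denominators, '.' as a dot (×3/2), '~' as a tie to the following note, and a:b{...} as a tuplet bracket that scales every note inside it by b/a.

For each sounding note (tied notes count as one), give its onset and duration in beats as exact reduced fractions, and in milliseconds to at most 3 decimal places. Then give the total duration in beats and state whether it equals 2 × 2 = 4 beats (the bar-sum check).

1) 0.0ms=0b +231.959ms=3/4b
2) 231.959ms=3/4b +386.598ms=5/4b
3) 618.557ms=2b +309.278ms=1b
4) 927.835ms=3b +154.639ms=1/2b
5) 1082.474ms=7/2b +154.639ms=1/2b
Σ=4b of 4 (194bpm 2/4) — PASS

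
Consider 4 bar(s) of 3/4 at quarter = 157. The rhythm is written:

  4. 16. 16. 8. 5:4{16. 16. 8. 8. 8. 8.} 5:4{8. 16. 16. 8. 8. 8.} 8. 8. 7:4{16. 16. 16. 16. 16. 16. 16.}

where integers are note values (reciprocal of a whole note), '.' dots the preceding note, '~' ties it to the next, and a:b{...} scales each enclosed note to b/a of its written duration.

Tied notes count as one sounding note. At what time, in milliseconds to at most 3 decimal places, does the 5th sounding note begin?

note 5 onset = 3b = 1146.497ms

1. 0.0ms @ 0 + 573.248ms (3/2)
2. 573.248ms @ 3/2 + 143.312ms (3/8)
3. 716.561ms @ 15/8 + 143.312ms (3/8)
4. 859.873ms @ 9/4 + 286.624ms (3/4)
5. 1146.497ms @ 3 + 114.65ms (3/10)
6. 1261.146ms @ 33/10 + 114.65ms (3/10)
7. 1375.796ms @ 18/5 + 229.299ms (3/5)
8. 1605.096ms @ 21/5 + 229.299ms (3/5)
9. 1834.395ms @ 24/5 + 229.299ms (3/5)
10. 2063.694ms @ 27/5 + 229.299ms (3/5)
11. 2292.994ms @ 6 + 229.299ms (3/5)
12. 2522.293ms @ 33/5 + 114.65ms (3/10)
13. 2636.943ms @ 69/10 + 114.65ms (3/10)
14. 2751.592ms @ 36/5 + 229.299ms (3/5)
15. 2980.892ms @ 39/5 + 229.299ms (3/5)
16. 3210.191ms @ 42/5 + 229.299ms (3/5)
17. 3439.49ms @ 9 + 286.624ms (3/4)
18. 3726.115ms @ 39/4 + 286.624ms (3/4)
19. 4012.739ms @ 21/2 + 81.893ms (3/14)
20. 4094.631ms @ 75/7 + 81.893ms (3/14)
21. 4176.524ms @ 153/14 + 81.893ms (3/14)
22. 4258.417ms @ 78/7 + 81.893ms (3/14)
23. 4340.309ms @ 159/14 + 81.893ms (3/14)
24. 4422.202ms @ 81/7 + 81.893ms (3/14)
25. 4504.095ms @ 165/14 + 81.893ms (3/14)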